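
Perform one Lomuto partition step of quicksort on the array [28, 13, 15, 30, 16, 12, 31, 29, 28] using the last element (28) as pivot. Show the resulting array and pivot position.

Lomuto partition with pivot = 28:

Initial array: [28, 13, 15, 30, 16, 12, 31, 29, 28]

arr[0]=28 <= 28: swap with position 0, array becomes [28, 13, 15, 30, 16, 12, 31, 29, 28]
arr[1]=13 <= 28: swap with position 1, array becomes [28, 13, 15, 30, 16, 12, 31, 29, 28]
arr[2]=15 <= 28: swap with position 2, array becomes [28, 13, 15, 30, 16, 12, 31, 29, 28]
arr[3]=30 > 28: no swap
arr[4]=16 <= 28: swap with position 3, array becomes [28, 13, 15, 16, 30, 12, 31, 29, 28]
arr[5]=12 <= 28: swap with position 4, array becomes [28, 13, 15, 16, 12, 30, 31, 29, 28]
arr[6]=31 > 28: no swap
arr[7]=29 > 28: no swap

Place pivot at position 5: [28, 13, 15, 16, 12, 28, 31, 29, 30]
Pivot position: 5

After partitioning with pivot 28, the array becomes [28, 13, 15, 16, 12, 28, 31, 29, 30]. The pivot is placed at index 5. All elements to the left of the pivot are <= 28, and all elements to the right are > 28.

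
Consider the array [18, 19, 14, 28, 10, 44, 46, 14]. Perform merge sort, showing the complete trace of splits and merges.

Merge sort trace:

Split: [18, 19, 14, 28, 10, 44, 46, 14] -> [18, 19, 14, 28] and [10, 44, 46, 14]
  Split: [18, 19, 14, 28] -> [18, 19] and [14, 28]
    Split: [18, 19] -> [18] and [19]
    Merge: [18] + [19] -> [18, 19]
    Split: [14, 28] -> [14] and [28]
    Merge: [14] + [28] -> [14, 28]
  Merge: [18, 19] + [14, 28] -> [14, 18, 19, 28]
  Split: [10, 44, 46, 14] -> [10, 44] and [46, 14]
    Split: [10, 44] -> [10] and [44]
    Merge: [10] + [44] -> [10, 44]
    Split: [46, 14] -> [46] and [14]
    Merge: [46] + [14] -> [14, 46]
  Merge: [10, 44] + [14, 46] -> [10, 14, 44, 46]
Merge: [14, 18, 19, 28] + [10, 14, 44, 46] -> [10, 14, 14, 18, 19, 28, 44, 46]

Final sorted array: [10, 14, 14, 18, 19, 28, 44, 46]

The merge sort proceeds by recursively splitting the array and merging sorted halves.
After all merges, the sorted array is [10, 14, 14, 18, 19, 28, 44, 46].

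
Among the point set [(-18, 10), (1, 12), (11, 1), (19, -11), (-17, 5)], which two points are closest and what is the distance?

Computing all pairwise distances among 5 points:

d((-18, 10), (1, 12)) = 19.105
d((-18, 10), (11, 1)) = 30.3645
d((-18, 10), (19, -11)) = 42.5441
d((-18, 10), (-17, 5)) = 5.099 <-- minimum
d((1, 12), (11, 1)) = 14.8661
d((1, 12), (19, -11)) = 29.2062
d((1, 12), (-17, 5)) = 19.3132
d((11, 1), (19, -11)) = 14.4222
d((11, 1), (-17, 5)) = 28.2843
d((19, -11), (-17, 5)) = 39.3954

Closest pair: (-18, 10) and (-17, 5) with distance 5.099

The closest pair is (-18, 10) and (-17, 5) with Euclidean distance 5.099. For 5 points, brute-force pairwise comparison is shown above. For large n, the divide-and-conquer algorithm (sort by x, recurse on halves, check the dividing strip) achieves O(n log n).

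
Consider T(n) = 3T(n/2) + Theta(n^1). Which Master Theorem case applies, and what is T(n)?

Master Theorem for T(n) = 3T(n/2) + O(n^1):

a = 3, b = 2, c = 1
log_b(a) = log_2(3) = 1.5850

Case 1: c = 1 < log_2(3) = 1.5850
T(n) = O(n^(log_2 3))

For T(n) = 3T(n/2) + O(n^1): log_2(3) = 1.5850. This is Case 1 of the Master Theorem (c < log_b(a), work dominated by leaves), giving O(n^(log_2 3)).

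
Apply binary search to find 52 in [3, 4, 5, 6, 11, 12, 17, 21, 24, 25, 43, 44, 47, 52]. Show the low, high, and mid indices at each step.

Binary search for 52 in [3, 4, 5, 6, 11, 12, 17, 21, 24, 25, 43, 44, 47, 52]:

lo=0, hi=13, mid=6, arr[mid]=17 -> 17 < 52, search right half
lo=7, hi=13, mid=10, arr[mid]=43 -> 43 < 52, search right half
lo=11, hi=13, mid=12, arr[mid]=47 -> 47 < 52, search right half
lo=13, hi=13, mid=13, arr[mid]=52 -> Found target at index 13!

Binary search finds 52 at index 13 after 4 comparisons. The search repeatedly halves the search space by comparing with the middle element.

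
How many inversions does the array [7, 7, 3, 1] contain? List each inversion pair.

Finding inversions in [7, 7, 3, 1]:

(0, 2): arr[0]=7 > arr[2]=3
(0, 3): arr[0]=7 > arr[3]=1
(1, 2): arr[1]=7 > arr[2]=3
(1, 3): arr[1]=7 > arr[3]=1
(2, 3): arr[2]=3 > arr[3]=1

Total inversions: 5

The array has 5 inversion(s): (0,2), (0,3), (1,2), (1,3), (2,3). Each pair (i,j) satisfies i < j and arr[i] > arr[j].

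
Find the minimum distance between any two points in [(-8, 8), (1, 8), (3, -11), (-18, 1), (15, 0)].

Computing all pairwise distances among 5 points:

d((-8, 8), (1, 8)) = 9.0 <-- minimum
d((-8, 8), (3, -11)) = 21.9545
d((-8, 8), (-18, 1)) = 12.2066
d((-8, 8), (15, 0)) = 24.3516
d((1, 8), (3, -11)) = 19.105
d((1, 8), (-18, 1)) = 20.2485
d((1, 8), (15, 0)) = 16.1245
d((3, -11), (-18, 1)) = 24.1868
d((3, -11), (15, 0)) = 16.2788
d((-18, 1), (15, 0)) = 33.0151

Closest pair: (-8, 8) and (1, 8) with distance 9.0

The closest pair is (-8, 8) and (1, 8) with Euclidean distance 9.0. For 5 points, brute-force pairwise comparison is shown above. For large n, the divide-and-conquer algorithm (sort by x, recurse on halves, check the dividing strip) achieves O(n log n).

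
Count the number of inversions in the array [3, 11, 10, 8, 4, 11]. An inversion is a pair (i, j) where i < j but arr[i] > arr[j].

Finding inversions in [3, 11, 10, 8, 4, 11]:

(1, 2): arr[1]=11 > arr[2]=10
(1, 3): arr[1]=11 > arr[3]=8
(1, 4): arr[1]=11 > arr[4]=4
(2, 3): arr[2]=10 > arr[3]=8
(2, 4): arr[2]=10 > arr[4]=4
(3, 4): arr[3]=8 > arr[4]=4

Total inversions: 6

The array has 6 inversion(s): (1,2), (1,3), (1,4), (2,3), (2,4), (3,4). Each pair (i,j) satisfies i < j and arr[i] > arr[j].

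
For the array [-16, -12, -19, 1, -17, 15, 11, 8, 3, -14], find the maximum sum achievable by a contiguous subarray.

Using Kadane's algorithm on [-16, -12, -19, 1, -17, 15, 11, 8, 3, -14]:

Scanning through the array:
Position 1 (value -12): max_ending_here = -12, max_so_far = -12
Position 2 (value -19): max_ending_here = -19, max_so_far = -12
Position 3 (value 1): max_ending_here = 1, max_so_far = 1
Position 4 (value -17): max_ending_here = -16, max_so_far = 1
Position 5 (value 15): max_ending_here = 15, max_so_far = 15
Position 6 (value 11): max_ending_here = 26, max_so_far = 26
Position 7 (value 8): max_ending_here = 34, max_so_far = 34
Position 8 (value 3): max_ending_here = 37, max_so_far = 37
Position 9 (value -14): max_ending_here = 23, max_so_far = 37

Maximum subarray: [15, 11, 8, 3]
Maximum sum: 37

The maximum subarray is [15, 11, 8, 3] with sum 37. This subarray runs from index 5 to index 8.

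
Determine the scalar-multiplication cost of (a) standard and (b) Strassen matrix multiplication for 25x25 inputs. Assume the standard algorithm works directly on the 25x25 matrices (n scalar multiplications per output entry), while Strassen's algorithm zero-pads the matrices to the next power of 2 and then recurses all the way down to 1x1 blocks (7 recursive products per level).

Matrix multiplication for 25x25 matrices:

Strassen's algorithm requires power-of-2 dimensions. Pad 25x25 to 32x32 (next power of 2).

Standard algorithm: 25^3 = 15625 multiplications
Strassen's algorithm: 7^(log2(32)) = 7^5 = 16807 multiplications
Difference: 15625 - 16807 = -1182 (Strassen uses MORE here due to padding overhead — for small or just-over-power-of-2 n, padding can outweigh the per-level savings)

Standard: 15625 multiplications (25^3). Strassen: 16807 multiplications (7^5, after padding to 32x32). Strassen reduces 8 recursive multiplications to 7 at each level.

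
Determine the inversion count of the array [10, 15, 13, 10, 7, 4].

Finding inversions in [10, 15, 13, 10, 7, 4]:

(0, 4): arr[0]=10 > arr[4]=7
(0, 5): arr[0]=10 > arr[5]=4
(1, 2): arr[1]=15 > arr[2]=13
(1, 3): arr[1]=15 > arr[3]=10
(1, 4): arr[1]=15 > arr[4]=7
(1, 5): arr[1]=15 > arr[5]=4
(2, 3): arr[2]=13 > arr[3]=10
(2, 4): arr[2]=13 > arr[4]=7
(2, 5): arr[2]=13 > arr[5]=4
(3, 4): arr[3]=10 > arr[4]=7
(3, 5): arr[3]=10 > arr[5]=4
(4, 5): arr[4]=7 > arr[5]=4

Total inversions: 12

The array has 12 inversion(s): (0,4), (0,5), (1,2), (1,3), (1,4), (1,5), (2,3), (2,4), (2,5), (3,4), (3,5), (4,5). Each pair (i,j) satisfies i < j and arr[i] > arr[j].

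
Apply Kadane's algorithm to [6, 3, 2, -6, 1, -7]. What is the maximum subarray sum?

Using Kadane's algorithm on [6, 3, 2, -6, 1, -7]:

Scanning through the array:
Position 1 (value 3): max_ending_here = 9, max_so_far = 9
Position 2 (value 2): max_ending_here = 11, max_so_far = 11
Position 3 (value -6): max_ending_here = 5, max_so_far = 11
Position 4 (value 1): max_ending_here = 6, max_so_far = 11
Position 5 (value -7): max_ending_here = -1, max_so_far = 11

Maximum subarray: [6, 3, 2]
Maximum sum: 11

The maximum subarray is [6, 3, 2] with sum 11. This subarray runs from index 0 to index 2.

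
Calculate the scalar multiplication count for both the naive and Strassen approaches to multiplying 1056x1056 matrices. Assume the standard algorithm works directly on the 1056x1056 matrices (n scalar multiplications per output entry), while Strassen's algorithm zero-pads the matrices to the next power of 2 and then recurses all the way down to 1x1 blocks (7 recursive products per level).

Matrix multiplication for 1056x1056 matrices:

Strassen's algorithm requires power-of-2 dimensions. Pad 1056x1056 to 2048x2048 (next power of 2).

Standard algorithm: 1056^3 = 1177583616 multiplications
Strassen's algorithm: 7^(log2(2048)) = 7^11 = 1977326743 multiplications
Difference: 1177583616 - 1977326743 = -799743127 (Strassen uses MORE here due to padding overhead — for small or just-over-power-of-2 n, padding can outweigh the per-level savings)

Standard: 1177583616 multiplications (1056^3). Strassen: 1977326743 multiplications (7^11, after padding to 2048x2048). Strassen reduces 8 recursive multiplications to 7 at each level.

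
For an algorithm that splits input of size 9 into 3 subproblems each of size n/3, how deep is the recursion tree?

For divide and conquer with division factor 3:

Problem sizes at each level:
Level 0: 9
Level 1: 3
Level 2: 1

The root is level 0 and the size-1 base case is level 2 (the tree spans levels 0 through 2, i.e. 3 levels counting the root), so the depth is the number of divisions: log_3(9) = 2

The recursion tree depth is log_3(9) = 2. At each level, the problem size is divided by 3, so it takes 2 divisions to reduce to a base case of size 1. The algorithm makes 3 recursive calls at each level.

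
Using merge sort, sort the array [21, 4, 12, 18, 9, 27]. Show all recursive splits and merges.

Merge sort trace:

Split: [21, 4, 12, 18, 9, 27] -> [21, 4, 12] and [18, 9, 27]
  Split: [21, 4, 12] -> [21] and [4, 12]
    Split: [4, 12] -> [4] and [12]
    Merge: [4] + [12] -> [4, 12]
  Merge: [21] + [4, 12] -> [4, 12, 21]
  Split: [18, 9, 27] -> [18] and [9, 27]
    Split: [9, 27] -> [9] and [27]
    Merge: [9] + [27] -> [9, 27]
  Merge: [18] + [9, 27] -> [9, 18, 27]
Merge: [4, 12, 21] + [9, 18, 27] -> [4, 9, 12, 18, 21, 27]

Final sorted array: [4, 9, 12, 18, 21, 27]

The merge sort proceeds by recursively splitting the array and merging sorted halves.
After all merges, the sorted array is [4, 9, 12, 18, 21, 27].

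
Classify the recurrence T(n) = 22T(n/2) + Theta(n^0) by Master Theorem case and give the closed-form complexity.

Master Theorem for T(n) = 22T(n/2) + O(n^0):

a = 22, b = 2, c = 0
log_b(a) = log_2(22) = 4.4594

Case 1: c = 0 < log_2(22) = 4.4594
T(n) = O(n^(log_2 22))

For T(n) = 22T(n/2) + O(n^0): log_2(22) = 4.4594. This is Case 1 of the Master Theorem (c < log_b(a), work dominated by leaves), giving O(n^(log_2 22)).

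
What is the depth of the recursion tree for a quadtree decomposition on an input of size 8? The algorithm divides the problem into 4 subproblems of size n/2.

For divide and conquer with division factor 2:

Problem sizes at each level:
Level 0: 8
Level 1: 4
Level 2: 2
Level 3: 1

The root is level 0 and the size-1 base case is level 3 (the tree spans levels 0 through 3, i.e. 4 levels counting the root), so the depth is the number of divisions: log_2(8) = 3

The recursion tree depth is log_2(8) = 3. At each level, the problem size is divided by 2, so it takes 3 divisions to reduce to a base case of size 1. The algorithm makes 4 recursive calls at each level.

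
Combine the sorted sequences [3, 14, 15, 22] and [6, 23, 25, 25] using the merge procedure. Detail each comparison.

Merging process:

Compare 3 vs 6: take 3 from left. Merged: [3]
Compare 14 vs 6: take 6 from right. Merged: [3, 6]
Compare 14 vs 23: take 14 from left. Merged: [3, 6, 14]
Compare 15 vs 23: take 15 from left. Merged: [3, 6, 14, 15]
Compare 22 vs 23: take 22 from left. Merged: [3, 6, 14, 15, 22]
Append remaining from right: [23, 25, 25]. Merged: [3, 6, 14, 15, 22, 23, 25, 25]

Final merged array: [3, 6, 14, 15, 22, 23, 25, 25]
Total comparisons: 5

The merged array is [3, 6, 14, 15, 22, 23, 25, 25], requiring 5 comparisons. The merge step runs in O(n) time where n is the total number of elements.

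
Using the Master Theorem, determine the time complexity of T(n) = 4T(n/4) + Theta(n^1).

Master Theorem for T(n) = 4T(n/4) + O(n^1):

a = 4, b = 4, c = 1
log_b(a) = log_4(4) = 1.0000

Case 2: c = 1 = log_4(4) = 1.0000
T(n) = O(n^1 log n) = O(n log n)

For T(n) = 4T(n/4) + O(n^1): log_4(4) = 1.0000. This is Case 2 of the Master Theorem (c = log_b(a), equal work at all levels), giving O(n log n).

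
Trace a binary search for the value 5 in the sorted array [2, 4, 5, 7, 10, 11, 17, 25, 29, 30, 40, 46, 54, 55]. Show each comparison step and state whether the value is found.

Binary search for 5 in [2, 4, 5, 7, 10, 11, 17, 25, 29, 30, 40, 46, 54, 55]:

lo=0, hi=13, mid=6, arr[mid]=17 -> 17 > 5, search left half
lo=0, hi=5, mid=2, arr[mid]=5 -> Found target at index 2!

Binary search finds 5 at index 2 after 2 comparisons. The search repeatedly halves the search space by comparing with the middle element.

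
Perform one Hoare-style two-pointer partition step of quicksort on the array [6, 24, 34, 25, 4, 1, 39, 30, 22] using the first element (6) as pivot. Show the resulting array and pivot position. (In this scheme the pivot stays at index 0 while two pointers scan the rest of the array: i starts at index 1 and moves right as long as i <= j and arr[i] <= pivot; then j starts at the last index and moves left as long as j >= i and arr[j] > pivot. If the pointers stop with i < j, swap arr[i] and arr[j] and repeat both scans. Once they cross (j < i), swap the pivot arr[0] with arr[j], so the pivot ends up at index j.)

Hoare-style two-pointer partition with pivot = 6:

Initial array: [6, 24, 34, 25, 4, 1, 39, 30, 22]

Pointers start at i = 1, j = 8.
i stops at index 1 (arr[1]=24 > 6), j stops at index 5 (arr[5]=1 <= 6): swap arr[1] and arr[5], array becomes [6, 1, 34, 25, 4, 24, 39, 30, 22]
i stops at index 2 (arr[2]=34 > 6), j stops at index 4 (arr[4]=4 <= 6): swap arr[2] and arr[4], array becomes [6, 1, 4, 25, 34, 24, 39, 30, 22]
i ends at 3, j ends at 2: the pointers have crossed (j < i), so scanning stops.

Swap pivot arr[0] with arr[2] to place pivot at position 2: [4, 1, 6, 25, 34, 24, 39, 30, 22]
Pivot position: 2

After partitioning with pivot 6, the array becomes [4, 1, 6, 25, 34, 24, 39, 30, 22]. The pivot is placed at index 2. All elements to the left of the pivot are <= 6, and all elements to the right are > 6.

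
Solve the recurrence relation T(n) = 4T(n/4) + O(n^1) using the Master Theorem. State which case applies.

Master Theorem for T(n) = 4T(n/4) + O(n^1):

a = 4, b = 4, c = 1
log_b(a) = log_4(4) = 1.0000

Case 2: c = 1 = log_4(4) = 1.0000
T(n) = O(n^1 log n) = O(n log n)

For T(n) = 4T(n/4) + O(n^1): log_4(4) = 1.0000. This is Case 2 of the Master Theorem (c = log_b(a), equal work at all levels), giving O(n log n).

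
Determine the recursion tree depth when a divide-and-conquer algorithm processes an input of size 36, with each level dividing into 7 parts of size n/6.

For divide and conquer with division factor 6:

Problem sizes at each level:
Level 0: 36
Level 1: 6
Level 2: 1

The root is level 0 and the size-1 base case is level 2 (the tree spans levels 0 through 2, i.e. 3 levels counting the root), so the depth is the number of divisions: log_6(36) = 2

The recursion tree depth is log_6(36) = 2. At each level, the problem size is divided by 6, so it takes 2 divisions to reduce to a base case of size 1. The algorithm makes 7 recursive calls at each level.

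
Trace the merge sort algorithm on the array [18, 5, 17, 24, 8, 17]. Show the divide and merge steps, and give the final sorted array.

Merge sort trace:

Split: [18, 5, 17, 24, 8, 17] -> [18, 5, 17] and [24, 8, 17]
  Split: [18, 5, 17] -> [18] and [5, 17]
    Split: [5, 17] -> [5] and [17]
    Merge: [5] + [17] -> [5, 17]
  Merge: [18] + [5, 17] -> [5, 17, 18]
  Split: [24, 8, 17] -> [24] and [8, 17]
    Split: [8, 17] -> [8] and [17]
    Merge: [8] + [17] -> [8, 17]
  Merge: [24] + [8, 17] -> [8, 17, 24]
Merge: [5, 17, 18] + [8, 17, 24] -> [5, 8, 17, 17, 18, 24]

Final sorted array: [5, 8, 17, 17, 18, 24]

The merge sort proceeds by recursively splitting the array and merging sorted halves.
After all merges, the sorted array is [5, 8, 17, 17, 18, 24].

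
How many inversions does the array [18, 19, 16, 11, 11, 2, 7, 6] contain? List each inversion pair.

Finding inversions in [18, 19, 16, 11, 11, 2, 7, 6]:

(0, 2): arr[0]=18 > arr[2]=16
(0, 3): arr[0]=18 > arr[3]=11
(0, 4): arr[0]=18 > arr[4]=11
(0, 5): arr[0]=18 > arr[5]=2
(0, 6): arr[0]=18 > arr[6]=7
(0, 7): arr[0]=18 > arr[7]=6
(1, 2): arr[1]=19 > arr[2]=16
(1, 3): arr[1]=19 > arr[3]=11
(1, 4): arr[1]=19 > arr[4]=11
(1, 5): arr[1]=19 > arr[5]=2
(1, 6): arr[1]=19 > arr[6]=7
(1, 7): arr[1]=19 > arr[7]=6
(2, 3): arr[2]=16 > arr[3]=11
(2, 4): arr[2]=16 > arr[4]=11
(2, 5): arr[2]=16 > arr[5]=2
(2, 6): arr[2]=16 > arr[6]=7
(2, 7): arr[2]=16 > arr[7]=6
(3, 5): arr[3]=11 > arr[5]=2
(3, 6): arr[3]=11 > arr[6]=7
(3, 7): arr[3]=11 > arr[7]=6
(4, 5): arr[4]=11 > arr[5]=2
(4, 6): arr[4]=11 > arr[6]=7
(4, 7): arr[4]=11 > arr[7]=6
(6, 7): arr[6]=7 > arr[7]=6

Total inversions: 24

The array has 24 inversion(s): (0,2), (0,3), (0,4), (0,5), (0,6), (0,7), (1,2), (1,3), (1,4), (1,5), (1,6), (1,7), (2,3), (2,4), (2,5), (2,6), (2,7), (3,5), (3,6), (3,7), (4,5), (4,6), (4,7), (6,7). Each pair (i,j) satisfies i < j and arr[i] > arr[j].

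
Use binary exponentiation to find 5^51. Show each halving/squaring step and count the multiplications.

Computing 5^51 by squaring (build up from 5^1; each line after the first costs one multiplication):

5^1 = 5
5^2 = (5^1)^2 = 5^2 = 25
5^3 = 5 * 5^2 = 5 * 25 = 125
5^6 = (5^3)^2 = 125^2 = 15625
5^12 = (5^6)^2 = 15625^2 = 244140625
5^24 = (5^12)^2 = 244140625^2 = 59604644775390625
5^25 = 5 * 5^24 = 5 * 59604644775390625 = 298023223876953125
5^50 = (5^25)^2 = 298023223876953125^2 = 88817841970012523233890533447265625
5^51 = 5 * 5^50 = 5 * 88817841970012523233890533447265625 = 444089209850062616169452667236328125

Result: 444089209850062616169452667236328125
Multiplications needed: 8 (8 lines after 5^1)

5^51 = 444089209850062616169452667236328125. Using exponentiation by squaring, this requires 8 multiplications. The key idea: if the exponent is even, square the half-power; if odd, multiply by the base once.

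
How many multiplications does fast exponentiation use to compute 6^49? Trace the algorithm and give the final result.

Computing 6^49 by squaring (build up from 6^1; each line after the first costs one multiplication):

6^1 = 6
6^2 = (6^1)^2 = 6^2 = 36
6^3 = 6 * 6^2 = 6 * 36 = 216
6^6 = (6^3)^2 = 216^2 = 46656
6^12 = (6^6)^2 = 46656^2 = 2176782336
6^24 = (6^12)^2 = 2176782336^2 = 4738381338321616896
6^48 = (6^24)^2 = 4738381338321616896^2 = 22452257707354557240087211123792674816
6^49 = 6 * 6^48 = 6 * 22452257707354557240087211123792674816 = 134713546244127343440523266742756048896

Result: 134713546244127343440523266742756048896
Multiplications needed: 7 (7 lines after 6^1)

6^49 = 134713546244127343440523266742756048896. Using exponentiation by squaring, this requires 7 multiplications. The key idea: if the exponent is even, square the half-power; if odd, multiply by the base once.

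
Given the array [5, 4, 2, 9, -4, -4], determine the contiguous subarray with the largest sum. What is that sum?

Using Kadane's algorithm on [5, 4, 2, 9, -4, -4]:

Scanning through the array:
Position 1 (value 4): max_ending_here = 9, max_so_far = 9
Position 2 (value 2): max_ending_here = 11, max_so_far = 11
Position 3 (value 9): max_ending_here = 20, max_so_far = 20
Position 4 (value -4): max_ending_here = 16, max_so_far = 20
Position 5 (value -4): max_ending_here = 12, max_so_far = 20

Maximum subarray: [5, 4, 2, 9]
Maximum sum: 20

The maximum subarray is [5, 4, 2, 9] with sum 20. This subarray runs from index 0 to index 3.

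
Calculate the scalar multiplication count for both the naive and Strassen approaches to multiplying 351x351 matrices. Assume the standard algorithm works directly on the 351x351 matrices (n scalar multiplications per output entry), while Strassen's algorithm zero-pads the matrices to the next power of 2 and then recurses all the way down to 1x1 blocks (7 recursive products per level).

Matrix multiplication for 351x351 matrices:

Strassen's algorithm requires power-of-2 dimensions. Pad 351x351 to 512x512 (next power of 2).

Standard algorithm: 351^3 = 43243551 multiplications
Strassen's algorithm: 7^(log2(512)) = 7^9 = 40353607 multiplications
Savings: 43243551 - 40353607 = 2889944 multiplications

Standard: 43243551 multiplications (351^3). Strassen: 40353607 multiplications (7^9, after padding to 512x512). Strassen reduces 8 recursive multiplications to 7 at each level.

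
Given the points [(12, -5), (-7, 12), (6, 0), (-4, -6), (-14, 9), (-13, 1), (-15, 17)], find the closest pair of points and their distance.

Computing all pairwise distances among 7 points:

d((12, -5), (-7, 12)) = 25.4951
d((12, -5), (6, 0)) = 7.8102
d((12, -5), (-4, -6)) = 16.0312
d((12, -5), (-14, 9)) = 29.5296
d((12, -5), (-13, 1)) = 25.7099
d((12, -5), (-15, 17)) = 34.8281
d((-7, 12), (6, 0)) = 17.6918
d((-7, 12), (-4, -6)) = 18.2483
d((-7, 12), (-14, 9)) = 7.6158 <-- minimum
d((-7, 12), (-13, 1)) = 12.53
d((-7, 12), (-15, 17)) = 9.434
d((6, 0), (-4, -6)) = 11.6619
d((6, 0), (-14, 9)) = 21.9317
d((6, 0), (-13, 1)) = 19.0263
d((6, 0), (-15, 17)) = 27.0185
d((-4, -6), (-14, 9)) = 18.0278
d((-4, -6), (-13, 1)) = 11.4018
d((-4, -6), (-15, 17)) = 25.4951
d((-14, 9), (-13, 1)) = 8.0623
d((-14, 9), (-15, 17)) = 8.0623
d((-13, 1), (-15, 17)) = 16.1245

Closest pair: (-7, 12) and (-14, 9) with distance 7.6158

The closest pair is (-7, 12) and (-14, 9) with Euclidean distance 7.6158. For 7 points, brute-force pairwise comparison is shown above. For large n, the divide-and-conquer algorithm (sort by x, recurse on halves, check the dividing strip) achieves O(n log n).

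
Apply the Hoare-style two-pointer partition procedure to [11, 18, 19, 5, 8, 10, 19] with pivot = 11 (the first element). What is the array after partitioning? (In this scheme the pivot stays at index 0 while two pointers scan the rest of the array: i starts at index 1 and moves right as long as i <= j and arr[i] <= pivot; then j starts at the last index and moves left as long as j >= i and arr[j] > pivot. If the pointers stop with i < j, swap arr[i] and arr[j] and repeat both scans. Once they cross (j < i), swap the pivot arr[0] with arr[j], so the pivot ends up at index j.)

Hoare-style two-pointer partition with pivot = 11:

Initial array: [11, 18, 19, 5, 8, 10, 19]

Pointers start at i = 1, j = 6.
i stops at index 1 (arr[1]=18 > 11), j stops at index 5 (arr[5]=10 <= 11): swap arr[1] and arr[5], array becomes [11, 10, 19, 5, 8, 18, 19]
i stops at index 2 (arr[2]=19 > 11), j stops at index 4 (arr[4]=8 <= 11): swap arr[2] and arr[4], array becomes [11, 10, 8, 5, 19, 18, 19]
i ends at 4, j ends at 3: the pointers have crossed (j < i), so scanning stops.

Swap pivot arr[0] with arr[3] to place pivot at position 3: [5, 10, 8, 11, 19, 18, 19]
Pivot position: 3

After partitioning with pivot 11, the array becomes [5, 10, 8, 11, 19, 18, 19]. The pivot is placed at index 3. All elements to the left of the pivot are <= 11, and all elements to the right are > 11.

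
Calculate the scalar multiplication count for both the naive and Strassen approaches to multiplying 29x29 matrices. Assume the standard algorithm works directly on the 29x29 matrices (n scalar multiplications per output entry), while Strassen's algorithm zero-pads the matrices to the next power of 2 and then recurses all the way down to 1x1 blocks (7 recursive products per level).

Matrix multiplication for 29x29 matrices:

Strassen's algorithm requires power-of-2 dimensions. Pad 29x29 to 32x32 (next power of 2).

Standard algorithm: 29^3 = 24389 multiplications
Strassen's algorithm: 7^(log2(32)) = 7^5 = 16807 multiplications
Savings: 24389 - 16807 = 7582 multiplications

Standard: 24389 multiplications (29^3). Strassen: 16807 multiplications (7^5, after padding to 32x32). Strassen reduces 8 recursive multiplications to 7 at each level.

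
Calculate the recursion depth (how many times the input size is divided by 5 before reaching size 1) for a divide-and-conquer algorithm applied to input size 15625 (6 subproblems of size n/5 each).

For divide and conquer with division factor 5:

Problem sizes at each level:
Level 0: 15625
Level 1: 3125
Level 2: 625
Level 3: 125
Level 4: 25
Level 5: 5
Level 6: 1

The root is level 0 and the size-1 base case is level 6 (the tree spans levels 0 through 6, i.e. 7 levels counting the root), so the depth is the number of divisions: log_5(15625) = 6

The recursion tree depth is log_5(15625) = 6. At each level, the problem size is divided by 5, so it takes 6 divisions to reduce to a base case of size 1. The algorithm makes 6 recursive calls at each level.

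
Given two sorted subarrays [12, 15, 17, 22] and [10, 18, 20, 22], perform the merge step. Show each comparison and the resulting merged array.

Merging process:

Compare 12 vs 10: take 10 from right. Merged: [10]
Compare 12 vs 18: take 12 from left. Merged: [10, 12]
Compare 15 vs 18: take 15 from left. Merged: [10, 12, 15]
Compare 17 vs 18: take 17 from left. Merged: [10, 12, 15, 17]
Compare 22 vs 18: take 18 from right. Merged: [10, 12, 15, 17, 18]
Compare 22 vs 20: take 20 from right. Merged: [10, 12, 15, 17, 18, 20]
Compare 22 vs 22: take 22 from left. Merged: [10, 12, 15, 17, 18, 20, 22]
Append remaining from right: [22]. Merged: [10, 12, 15, 17, 18, 20, 22, 22]

Final merged array: [10, 12, 15, 17, 18, 20, 22, 22]
Total comparisons: 7

The merged array is [10, 12, 15, 17, 18, 20, 22, 22], requiring 7 comparisons. The merge step runs in O(n) time where n is the total number of elements.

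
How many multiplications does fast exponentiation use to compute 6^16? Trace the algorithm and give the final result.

Computing 6^16 by squaring (build up from 6^1; each line after the first costs one multiplication):

6^1 = 6
6^2 = (6^1)^2 = 6^2 = 36
6^4 = (6^2)^2 = 36^2 = 1296
6^8 = (6^4)^2 = 1296^2 = 1679616
6^16 = (6^8)^2 = 1679616^2 = 2821109907456

Result: 2821109907456
Multiplications needed: 4 (4 lines after 6^1)

6^16 = 2821109907456. Using exponentiation by squaring, this requires 4 multiplications. The key idea: if the exponent is even, square the half-power; if odd, multiply by the base once.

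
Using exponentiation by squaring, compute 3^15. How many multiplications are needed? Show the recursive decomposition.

Computing 3^15 by squaring (build up from 3^1; each line after the first costs one multiplication):

3^1 = 3
3^2 = (3^1)^2 = 3^2 = 9
3^3 = 3 * 3^2 = 3 * 9 = 27
3^6 = (3^3)^2 = 27^2 = 729
3^7 = 3 * 3^6 = 3 * 729 = 2187
3^14 = (3^7)^2 = 2187^2 = 4782969
3^15 = 3 * 3^14 = 3 * 4782969 = 14348907

Result: 14348907
Multiplications needed: 6 (6 lines after 3^1)

3^15 = 14348907. Using exponentiation by squaring, this requires 6 multiplications. The key idea: if the exponent is even, square the half-power; if odd, multiply by the base once.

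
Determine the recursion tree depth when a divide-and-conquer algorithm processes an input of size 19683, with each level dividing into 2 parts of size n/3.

For divide and conquer with division factor 3:

Problem sizes at each level:
Level 0: 19683
Level 1: 6561
Level 2: 2187
Level 3: 729
Level 4: 243
Level 5: 81
Level 6: 27
Level 7: 9
Level 8: 3
Level 9: 1

The root is level 0 and the size-1 base case is level 9 (the tree spans levels 0 through 9, i.e. 10 levels counting the root), so the depth is the number of divisions: log_3(19683) = 9

The recursion tree depth is log_3(19683) = 9. At each level, the problem size is divided by 3, so it takes 9 divisions to reduce to a base case of size 1. The algorithm makes 2 recursive calls at each level.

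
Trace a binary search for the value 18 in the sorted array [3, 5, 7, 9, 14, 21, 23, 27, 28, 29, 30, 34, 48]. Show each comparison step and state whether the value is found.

Binary search for 18 in [3, 5, 7, 9, 14, 21, 23, 27, 28, 29, 30, 34, 48]:

lo=0, hi=12, mid=6, arr[mid]=23 -> 23 > 18, search left half
lo=0, hi=5, mid=2, arr[mid]=7 -> 7 < 18, search right half
lo=3, hi=5, mid=4, arr[mid]=14 -> 14 < 18, search right half
lo=5, hi=5, mid=5, arr[mid]=21 -> 21 > 18, search left half
lo=5 > hi=4, target 18 not found

Binary search determines that 18 is not in the array after 4 comparisons. The search space was exhausted without finding the target.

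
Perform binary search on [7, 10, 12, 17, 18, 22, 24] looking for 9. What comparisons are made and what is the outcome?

Binary search for 9 in [7, 10, 12, 17, 18, 22, 24]:

lo=0, hi=6, mid=3, arr[mid]=17 -> 17 > 9, search left half
lo=0, hi=2, mid=1, arr[mid]=10 -> 10 > 9, search left half
lo=0, hi=0, mid=0, arr[mid]=7 -> 7 < 9, search right half
lo=1 > hi=0, target 9 not found

Binary search determines that 9 is not in the array after 3 comparisons. The search space was exhausted without finding the target.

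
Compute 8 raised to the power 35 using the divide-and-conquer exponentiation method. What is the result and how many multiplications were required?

Computing 8^35 by squaring (build up from 8^1; each line after the first costs one multiplication):

8^1 = 8
8^2 = (8^1)^2 = 8^2 = 64
8^4 = (8^2)^2 = 64^2 = 4096
8^8 = (8^4)^2 = 4096^2 = 16777216
8^16 = (8^8)^2 = 16777216^2 = 281474976710656
8^17 = 8 * 8^16 = 8 * 281474976710656 = 2251799813685248
8^34 = (8^17)^2 = 2251799813685248^2 = 5070602400912917605986812821504
8^35 = 8 * 8^34 = 8 * 5070602400912917605986812821504 = 40564819207303340847894502572032

Result: 40564819207303340847894502572032
Multiplications needed: 7 (7 lines after 8^1)

8^35 = 40564819207303340847894502572032. Using exponentiation by squaring, this requires 7 multiplications. The key idea: if the exponent is even, square the half-power; if odd, multiply by the base once.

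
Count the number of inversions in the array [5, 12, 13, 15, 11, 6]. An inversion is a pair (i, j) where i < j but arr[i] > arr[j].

Finding inversions in [5, 12, 13, 15, 11, 6]:

(1, 4): arr[1]=12 > arr[4]=11
(1, 5): arr[1]=12 > arr[5]=6
(2, 4): arr[2]=13 > arr[4]=11
(2, 5): arr[2]=13 > arr[5]=6
(3, 4): arr[3]=15 > arr[4]=11
(3, 5): arr[3]=15 > arr[5]=6
(4, 5): arr[4]=11 > arr[5]=6

Total inversions: 7

The array has 7 inversion(s): (1,4), (1,5), (2,4), (2,5), (3,4), (3,5), (4,5). Each pair (i,j) satisfies i < j and arr[i] > arr[j].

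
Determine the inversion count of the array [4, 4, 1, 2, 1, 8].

Finding inversions in [4, 4, 1, 2, 1, 8]:

(0, 2): arr[0]=4 > arr[2]=1
(0, 3): arr[0]=4 > arr[3]=2
(0, 4): arr[0]=4 > arr[4]=1
(1, 2): arr[1]=4 > arr[2]=1
(1, 3): arr[1]=4 > arr[3]=2
(1, 4): arr[1]=4 > arr[4]=1
(3, 4): arr[3]=2 > arr[4]=1

Total inversions: 7

The array has 7 inversion(s): (0,2), (0,3), (0,4), (1,2), (1,3), (1,4), (3,4). Each pair (i,j) satisfies i < j and arr[i] > arr[j].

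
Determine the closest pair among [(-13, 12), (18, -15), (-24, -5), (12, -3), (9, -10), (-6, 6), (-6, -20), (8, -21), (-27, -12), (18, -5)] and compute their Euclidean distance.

Computing all pairwise distances among 10 points:

d((-13, 12), (18, -15)) = 41.1096
d((-13, 12), (-24, -5)) = 20.2485
d((-13, 12), (12, -3)) = 29.1548
d((-13, 12), (9, -10)) = 31.1127
d((-13, 12), (-6, 6)) = 9.2195
d((-13, 12), (-6, -20)) = 32.7567
d((-13, 12), (8, -21)) = 39.1152
d((-13, 12), (-27, -12)) = 27.7849
d((-13, 12), (18, -5)) = 35.3553
d((18, -15), (-24, -5)) = 43.1741
d((18, -15), (12, -3)) = 13.4164
d((18, -15), (9, -10)) = 10.2956
d((18, -15), (-6, 6)) = 31.8904
d((18, -15), (-6, -20)) = 24.5153
d((18, -15), (8, -21)) = 11.6619
d((18, -15), (-27, -12)) = 45.0999
d((18, -15), (18, -5)) = 10.0
d((-24, -5), (12, -3)) = 36.0555
d((-24, -5), (9, -10)) = 33.3766
d((-24, -5), (-6, 6)) = 21.095
d((-24, -5), (-6, -20)) = 23.4307
d((-24, -5), (8, -21)) = 35.7771
d((-24, -5), (-27, -12)) = 7.6158
d((-24, -5), (18, -5)) = 42.0
d((12, -3), (9, -10)) = 7.6158
d((12, -3), (-6, 6)) = 20.1246
d((12, -3), (-6, -20)) = 24.7588
d((12, -3), (8, -21)) = 18.4391
d((12, -3), (-27, -12)) = 40.025
d((12, -3), (18, -5)) = 6.3246 <-- minimum
d((9, -10), (-6, 6)) = 21.9317
d((9, -10), (-6, -20)) = 18.0278
d((9, -10), (8, -21)) = 11.0454
d((9, -10), (-27, -12)) = 36.0555
d((9, -10), (18, -5)) = 10.2956
d((-6, 6), (-6, -20)) = 26.0
d((-6, 6), (8, -21)) = 30.4138
d((-6, 6), (-27, -12)) = 27.6586
d((-6, 6), (18, -5)) = 26.4008
d((-6, -20), (8, -21)) = 14.0357
d((-6, -20), (-27, -12)) = 22.4722
d((-6, -20), (18, -5)) = 28.3019
d((8, -21), (-27, -12)) = 36.1386
d((8, -21), (18, -5)) = 18.868
d((-27, -12), (18, -5)) = 45.5412

Closest pair: (12, -3) and (18, -5) with distance 6.3246

The closest pair is (12, -3) and (18, -5) with Euclidean distance 6.3246. For 10 points, brute-force pairwise comparison is shown above. For large n, the divide-and-conquer algorithm (sort by x, recurse on halves, check the dividing strip) achieves O(n log n).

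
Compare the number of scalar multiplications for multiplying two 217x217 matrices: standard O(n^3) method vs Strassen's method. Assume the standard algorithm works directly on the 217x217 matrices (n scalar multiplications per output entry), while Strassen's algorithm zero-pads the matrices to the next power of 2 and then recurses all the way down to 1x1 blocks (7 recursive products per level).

Matrix multiplication for 217x217 matrices:

Strassen's algorithm requires power-of-2 dimensions. Pad 217x217 to 256x256 (next power of 2).

Standard algorithm: 217^3 = 10218313 multiplications
Strassen's algorithm: 7^(log2(256)) = 7^8 = 5764801 multiplications
Savings: 10218313 - 5764801 = 4453512 multiplications

Standard: 10218313 multiplications (217^3). Strassen: 5764801 multiplications (7^8, after padding to 256x256). Strassen reduces 8 recursive multiplications to 7 at each level.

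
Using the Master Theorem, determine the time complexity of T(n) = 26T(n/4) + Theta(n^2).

Master Theorem for T(n) = 26T(n/4) + O(n^2):

a = 26, b = 4, c = 2
log_b(a) = log_4(26) = 2.3502

Case 1: c = 2 < log_4(26) = 2.3502
T(n) = O(n^(log_4 26))

For T(n) = 26T(n/4) + O(n^2): log_4(26) = 2.3502. This is Case 1 of the Master Theorem (c < log_b(a), work dominated by leaves), giving O(n^(log_4 26)).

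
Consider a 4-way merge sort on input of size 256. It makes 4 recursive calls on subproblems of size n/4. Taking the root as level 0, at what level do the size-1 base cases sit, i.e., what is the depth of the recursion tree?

For divide and conquer with division factor 4:

Problem sizes at each level:
Level 0: 256
Level 1: 64
Level 2: 16
Level 3: 4
Level 4: 1

The root is level 0 and the size-1 base case is level 4 (the tree spans levels 0 through 4, i.e. 5 levels counting the root), so the depth is the number of divisions: log_4(256) = 4

The recursion tree depth is log_4(256) = 4. At each level, the problem size is divided by 4, so it takes 4 divisions to reduce to a base case of size 1. The algorithm makes 4 recursive calls at each level.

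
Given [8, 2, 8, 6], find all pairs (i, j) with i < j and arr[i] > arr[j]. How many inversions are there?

Finding inversions in [8, 2, 8, 6]:

(0, 1): arr[0]=8 > arr[1]=2
(0, 3): arr[0]=8 > arr[3]=6
(2, 3): arr[2]=8 > arr[3]=6

Total inversions: 3

The array has 3 inversion(s): (0,1), (0,3), (2,3). Each pair (i,j) satisfies i < j and arr[i] > arr[j].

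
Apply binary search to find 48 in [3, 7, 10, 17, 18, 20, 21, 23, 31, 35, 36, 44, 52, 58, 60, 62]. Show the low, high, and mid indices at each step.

Binary search for 48 in [3, 7, 10, 17, 18, 20, 21, 23, 31, 35, 36, 44, 52, 58, 60, 62]:

lo=0, hi=15, mid=7, arr[mid]=23 -> 23 < 48, search right half
lo=8, hi=15, mid=11, arr[mid]=44 -> 44 < 48, search right half
lo=12, hi=15, mid=13, arr[mid]=58 -> 58 > 48, search left half
lo=12, hi=12, mid=12, arr[mid]=52 -> 52 > 48, search left half
lo=12 > hi=11, target 48 not found

Binary search determines that 48 is not in the array after 4 comparisons. The search space was exhausted without finding the target.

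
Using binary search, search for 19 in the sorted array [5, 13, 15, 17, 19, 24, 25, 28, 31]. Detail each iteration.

Binary search for 19 in [5, 13, 15, 17, 19, 24, 25, 28, 31]:

lo=0, hi=8, mid=4, arr[mid]=19 -> Found target at index 4!

Binary search finds 19 at index 4 after 1 comparisons. The search repeatedly halves the search space by comparing with the middle element.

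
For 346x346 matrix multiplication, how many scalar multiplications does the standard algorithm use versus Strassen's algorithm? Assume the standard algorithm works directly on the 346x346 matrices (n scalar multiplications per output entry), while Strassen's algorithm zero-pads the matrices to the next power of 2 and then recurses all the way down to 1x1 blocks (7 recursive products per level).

Matrix multiplication for 346x346 matrices:

Strassen's algorithm requires power-of-2 dimensions. Pad 346x346 to 512x512 (next power of 2).

Standard algorithm: 346^3 = 41421736 multiplications
Strassen's algorithm: 7^(log2(512)) = 7^9 = 40353607 multiplications
Savings: 41421736 - 40353607 = 1068129 multiplications

Standard: 41421736 multiplications (346^3). Strassen: 40353607 multiplications (7^9, after padding to 512x512). Strassen reduces 8 recursive multiplications to 7 at each level.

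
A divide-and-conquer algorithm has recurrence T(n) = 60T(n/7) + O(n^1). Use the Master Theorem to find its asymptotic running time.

Master Theorem for T(n) = 60T(n/7) + O(n^1):

a = 60, b = 7, c = 1
log_b(a) = log_7(60) = 2.1041

Case 1: c = 1 < log_7(60) = 2.1041
T(n) = O(n^(log_7 60))

For T(n) = 60T(n/7) + O(n^1): log_7(60) = 2.1041. This is Case 1 of the Master Theorem (c < log_b(a), work dominated by leaves), giving O(n^(log_7 60)).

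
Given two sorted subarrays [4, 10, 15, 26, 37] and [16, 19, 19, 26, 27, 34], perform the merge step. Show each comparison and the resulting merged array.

Merging process:

Compare 4 vs 16: take 4 from left. Merged: [4]
Compare 10 vs 16: take 10 from left. Merged: [4, 10]
Compare 15 vs 16: take 15 from left. Merged: [4, 10, 15]
Compare 26 vs 16: take 16 from right. Merged: [4, 10, 15, 16]
Compare 26 vs 19: take 19 from right. Merged: [4, 10, 15, 16, 19]
Compare 26 vs 19: take 19 from right. Merged: [4, 10, 15, 16, 19, 19]
Compare 26 vs 26: take 26 from left. Merged: [4, 10, 15, 16, 19, 19, 26]
Compare 37 vs 26: take 26 from right. Merged: [4, 10, 15, 16, 19, 19, 26, 26]
Compare 37 vs 27: take 27 from right. Merged: [4, 10, 15, 16, 19, 19, 26, 26, 27]
Compare 37 vs 34: take 34 from right. Merged: [4, 10, 15, 16, 19, 19, 26, 26, 27, 34]
Append remaining from left: [37]. Merged: [4, 10, 15, 16, 19, 19, 26, 26, 27, 34, 37]

Final merged array: [4, 10, 15, 16, 19, 19, 26, 26, 27, 34, 37]
Total comparisons: 10

The merged array is [4, 10, 15, 16, 19, 19, 26, 26, 27, 34, 37], requiring 10 comparisons. The merge step runs in O(n) time where n is the total number of elements.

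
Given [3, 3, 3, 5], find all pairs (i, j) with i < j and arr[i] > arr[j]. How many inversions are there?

Finding inversions in [3, 3, 3, 5]:


Total inversions: 0

The array has 0 inversions. It is already sorted.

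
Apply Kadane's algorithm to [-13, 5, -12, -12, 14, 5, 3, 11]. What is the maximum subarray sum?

Using Kadane's algorithm on [-13, 5, -12, -12, 14, 5, 3, 11]:

Scanning through the array:
Position 1 (value 5): max_ending_here = 5, max_so_far = 5
Position 2 (value -12): max_ending_here = -7, max_so_far = 5
Position 3 (value -12): max_ending_here = -12, max_so_far = 5
Position 4 (value 14): max_ending_here = 14, max_so_far = 14
Position 5 (value 5): max_ending_here = 19, max_so_far = 19
Position 6 (value 3): max_ending_here = 22, max_so_far = 22
Position 7 (value 11): max_ending_here = 33, max_so_far = 33

Maximum subarray: [14, 5, 3, 11]
Maximum sum: 33

The maximum subarray is [14, 5, 3, 11] with sum 33. This subarray runs from index 4 to index 7.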